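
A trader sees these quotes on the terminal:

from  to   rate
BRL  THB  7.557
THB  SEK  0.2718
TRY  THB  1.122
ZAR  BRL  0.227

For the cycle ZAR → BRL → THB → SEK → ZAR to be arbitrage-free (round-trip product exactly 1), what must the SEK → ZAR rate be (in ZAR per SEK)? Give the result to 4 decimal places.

2.1447

Known legs of the cycle: 0.227 × 7.557 × 0.2718 = 0.4662563202
For no arbitrage the full-cycle product must be 1, so the missing rate is 1 / 0.4662563202 ≈ 2.144743.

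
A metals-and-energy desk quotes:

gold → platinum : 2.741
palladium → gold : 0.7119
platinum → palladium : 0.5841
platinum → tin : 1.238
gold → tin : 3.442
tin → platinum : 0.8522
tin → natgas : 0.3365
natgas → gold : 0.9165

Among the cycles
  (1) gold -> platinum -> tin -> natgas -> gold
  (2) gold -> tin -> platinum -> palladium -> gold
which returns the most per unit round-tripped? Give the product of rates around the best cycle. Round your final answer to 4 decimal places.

1.2197

(1) 2.741 × 1.238 × 0.3365 × 0.9165 = 1.04652
(2) 3.442 × 0.8522 × 0.5841 × 0.7119 = 1.21972
Highest is cycle (2) at 1.2197 (>1, arbitrage).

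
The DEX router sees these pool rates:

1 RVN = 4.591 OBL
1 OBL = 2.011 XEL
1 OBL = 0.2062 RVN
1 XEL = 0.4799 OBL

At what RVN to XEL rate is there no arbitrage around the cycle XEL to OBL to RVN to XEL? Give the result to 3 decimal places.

Known legs of the cycle: 0.4799 × 0.2062 = 0.09895538
For no arbitrage the full-cycle product must be 1, so the missing rate is 1 / 0.09895538 ≈ 10.10556.

10.106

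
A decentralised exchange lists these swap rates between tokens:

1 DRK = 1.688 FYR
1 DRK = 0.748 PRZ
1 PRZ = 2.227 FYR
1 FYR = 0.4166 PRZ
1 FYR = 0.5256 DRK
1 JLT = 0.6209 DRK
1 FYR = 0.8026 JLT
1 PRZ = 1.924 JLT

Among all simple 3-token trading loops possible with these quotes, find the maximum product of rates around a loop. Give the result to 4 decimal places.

JLT→DRK→PRZ→JLT: 0.6209 × 0.748 × 1.924 = 0.89357
DRK→PRZ→FYR→DRK: 0.748 × 2.227 × 0.5256 = 0.87554
JLT→DRK→FYR→JLT: 0.6209 × 1.688 × 0.8026 = 0.84119
Maximum is JLT→DRK→PRZ→JLT at 0.8936; no arbitrage — every cycle loses value.

0.8936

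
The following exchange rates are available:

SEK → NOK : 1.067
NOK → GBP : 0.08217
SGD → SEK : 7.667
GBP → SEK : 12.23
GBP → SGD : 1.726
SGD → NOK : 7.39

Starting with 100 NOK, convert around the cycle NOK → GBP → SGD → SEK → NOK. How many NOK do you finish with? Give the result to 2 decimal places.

100 NOK × 0.08217 = 8.217 GBP
8.217 GBP × 1.726 = 14.182542 SGD
14.182542 SGD × 7.667 = 108.737549514 SEK
108.737549514 SEK × 1.067 = 116.022965331438 NOK

116.02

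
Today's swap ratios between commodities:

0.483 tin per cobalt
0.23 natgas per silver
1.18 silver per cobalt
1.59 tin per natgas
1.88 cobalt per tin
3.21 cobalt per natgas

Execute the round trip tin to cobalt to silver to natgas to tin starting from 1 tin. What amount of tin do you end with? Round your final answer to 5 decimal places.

1 tin × 1.88 = 1.88 cobalt
1.88 cobalt × 1.18 = 2.2184 silver
2.2184 silver × 0.23 = 0.510232 natgas
0.510232 natgas × 1.59 = 0.81126888 tin

0.81127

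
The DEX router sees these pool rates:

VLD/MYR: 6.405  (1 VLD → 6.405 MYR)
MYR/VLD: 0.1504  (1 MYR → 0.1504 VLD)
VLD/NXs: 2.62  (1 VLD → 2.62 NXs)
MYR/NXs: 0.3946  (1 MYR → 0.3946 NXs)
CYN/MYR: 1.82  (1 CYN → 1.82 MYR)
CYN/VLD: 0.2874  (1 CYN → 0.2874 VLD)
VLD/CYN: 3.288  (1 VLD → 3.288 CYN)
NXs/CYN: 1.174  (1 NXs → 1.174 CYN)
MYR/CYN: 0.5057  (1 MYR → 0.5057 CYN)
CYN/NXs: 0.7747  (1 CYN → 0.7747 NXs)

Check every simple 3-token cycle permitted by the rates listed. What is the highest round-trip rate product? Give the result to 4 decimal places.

VLD→MYR→CYN→VLD: 6.405 × 0.5057 × 0.2874 = 0.93089
VLD→CYN→MYR→VLD: 3.288 × 1.82 × 0.1504 = 0.90002
NXs→CYN→VLD→NXs: 1.174 × 0.2874 × 2.62 = 0.88401
NXs→CYN→MYR→NXs: 1.174 × 1.82 × 0.3946 = 0.84313
Maximum is VLD→MYR→CYN→VLD at 0.9309; no arbitrage — every cycle loses value.

0.9309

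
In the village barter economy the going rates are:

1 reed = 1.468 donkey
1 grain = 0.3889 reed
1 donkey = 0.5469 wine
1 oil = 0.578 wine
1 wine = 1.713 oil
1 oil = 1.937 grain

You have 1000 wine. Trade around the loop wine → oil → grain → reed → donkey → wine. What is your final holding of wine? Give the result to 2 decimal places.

1036.00

1000 wine × 1.713 = 1713 oil
1713 oil × 1.937 = 3318.081 grain
3318.081 grain × 0.3889 = 1290.4017009 reed
1290.4017009 reed × 1.468 = 1894.3096969212 donkey
1894.3096969212 donkey × 0.5469 = 1035.99797324620428 wine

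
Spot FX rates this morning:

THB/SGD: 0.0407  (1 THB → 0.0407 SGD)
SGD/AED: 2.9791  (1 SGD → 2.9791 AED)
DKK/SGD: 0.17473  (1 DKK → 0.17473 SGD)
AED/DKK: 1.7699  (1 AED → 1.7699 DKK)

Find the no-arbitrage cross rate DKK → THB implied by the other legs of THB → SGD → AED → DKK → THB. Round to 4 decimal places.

Known legs of the cycle: 0.0407 × 2.9791 × 1.7699 = 0.214599259963
For no arbitrage the full-cycle product must be 1, so the missing rate is 1 / 0.214599259963 ≈ 4.659848.

4.6598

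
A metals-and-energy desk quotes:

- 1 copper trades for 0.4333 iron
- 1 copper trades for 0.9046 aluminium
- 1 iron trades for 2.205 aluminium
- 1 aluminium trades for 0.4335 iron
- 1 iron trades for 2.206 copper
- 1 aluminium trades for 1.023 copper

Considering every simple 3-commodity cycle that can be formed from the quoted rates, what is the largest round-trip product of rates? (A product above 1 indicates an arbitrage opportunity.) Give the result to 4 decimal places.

0.9774

iron→aluminium→copper→iron: 2.205 × 1.023 × 0.4333 = 0.97740
iron→copper→aluminium→iron: 2.206 × 0.9046 × 0.4335 = 0.86507
Maximum is iron→aluminium→copper→iron at 0.9774; no arbitrage — every cycle loses value.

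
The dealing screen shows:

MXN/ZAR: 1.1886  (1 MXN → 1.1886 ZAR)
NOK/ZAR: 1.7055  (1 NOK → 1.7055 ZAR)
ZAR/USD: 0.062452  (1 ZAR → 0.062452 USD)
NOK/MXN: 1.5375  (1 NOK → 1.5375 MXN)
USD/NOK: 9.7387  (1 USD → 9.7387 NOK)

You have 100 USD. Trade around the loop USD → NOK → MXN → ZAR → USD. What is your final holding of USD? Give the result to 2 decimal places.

111.15

100 USD × 9.7387 = 973.87 NOK
973.87 NOK × 1.5375 = 1497.325125 MXN
1497.325125 MXN × 1.1886 = 1779.720643575 ZAR
1779.720643575 ZAR × 0.062452 = 111.1471136325459 USD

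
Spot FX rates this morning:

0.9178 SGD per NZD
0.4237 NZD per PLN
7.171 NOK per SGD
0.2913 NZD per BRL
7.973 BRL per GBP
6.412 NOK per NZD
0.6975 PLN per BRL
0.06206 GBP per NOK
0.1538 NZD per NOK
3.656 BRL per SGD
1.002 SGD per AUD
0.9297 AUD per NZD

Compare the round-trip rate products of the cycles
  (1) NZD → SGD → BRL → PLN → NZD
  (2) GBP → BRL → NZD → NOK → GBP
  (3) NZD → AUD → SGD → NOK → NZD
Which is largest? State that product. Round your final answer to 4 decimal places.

(1) 0.9178 × 3.656 × 0.6975 × 0.4237 = 0.99165
(2) 7.973 × 0.2913 × 6.412 × 0.06206 = 0.92420
(3) 0.9297 × 1.002 × 7.171 × 0.1538 = 1.02742
Highest is cycle (3) at 1.0274 (>1, arbitrage).

1.0274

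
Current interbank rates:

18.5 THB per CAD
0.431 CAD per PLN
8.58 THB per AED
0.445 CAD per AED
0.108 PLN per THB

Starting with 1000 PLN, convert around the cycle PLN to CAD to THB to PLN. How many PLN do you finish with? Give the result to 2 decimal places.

1000 PLN × 0.431 = 431 CAD
431 CAD × 18.5 = 7973.5 THB
7973.5 THB × 0.108 = 861.138 PLN

861.14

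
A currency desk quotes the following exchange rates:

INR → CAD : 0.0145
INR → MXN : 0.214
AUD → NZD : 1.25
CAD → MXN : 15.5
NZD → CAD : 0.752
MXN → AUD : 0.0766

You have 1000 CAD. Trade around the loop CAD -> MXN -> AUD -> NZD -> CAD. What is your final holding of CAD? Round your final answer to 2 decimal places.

1000 CAD × 15.5 = 15500 MXN
15500 MXN × 0.0766 = 1187.3 AUD
1187.3 AUD × 1.25 = 1484.125 NZD
1484.125 NZD × 0.752 = 1116.062 CAD

1116.06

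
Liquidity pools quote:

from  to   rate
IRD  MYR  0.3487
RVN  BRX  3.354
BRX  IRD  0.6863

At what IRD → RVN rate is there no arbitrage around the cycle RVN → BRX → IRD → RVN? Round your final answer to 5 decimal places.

Known legs of the cycle: 3.354 × 0.6863 = 2.3018502
For no arbitrage the full-cycle product must be 1, so the missing rate is 1 / 2.3018502 ≈ 0.4344331.

0.43443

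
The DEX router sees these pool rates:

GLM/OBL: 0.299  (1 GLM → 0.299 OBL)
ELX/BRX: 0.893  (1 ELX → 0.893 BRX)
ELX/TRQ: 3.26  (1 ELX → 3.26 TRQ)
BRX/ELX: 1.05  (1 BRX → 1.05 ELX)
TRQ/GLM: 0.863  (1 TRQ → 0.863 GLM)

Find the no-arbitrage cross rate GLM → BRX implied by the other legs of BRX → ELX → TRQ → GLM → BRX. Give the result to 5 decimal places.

Known legs of the cycle: 1.05 × 3.26 × 0.863 = 2.954049
For no arbitrage the full-cycle product must be 1, so the missing rate is 1 / 2.954049 ≈ 0.3385184.

0.33852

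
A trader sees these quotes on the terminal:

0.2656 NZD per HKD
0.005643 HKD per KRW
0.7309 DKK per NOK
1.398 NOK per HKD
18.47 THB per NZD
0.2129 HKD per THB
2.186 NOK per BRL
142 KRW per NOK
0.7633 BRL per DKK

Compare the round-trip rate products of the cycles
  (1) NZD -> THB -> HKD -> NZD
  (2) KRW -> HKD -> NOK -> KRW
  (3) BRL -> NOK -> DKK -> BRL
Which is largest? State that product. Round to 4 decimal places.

(1) 18.47 × 0.2129 × 0.2656 = 1.04441
(2) 0.005643 × 1.398 × 142 = 1.12023
(3) 2.186 × 0.7309 × 0.7633 = 1.21956
Highest is cycle (3) at 1.2196 (>1, arbitrage).

1.2196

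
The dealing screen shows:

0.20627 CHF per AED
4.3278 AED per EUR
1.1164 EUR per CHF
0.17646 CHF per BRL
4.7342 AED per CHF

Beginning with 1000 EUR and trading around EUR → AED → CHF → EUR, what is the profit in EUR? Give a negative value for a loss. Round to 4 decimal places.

1000 EUR × 4.3278 = 4327.8 AED
4327.8 AED × 0.20627 = 892.695306 CHF
892.695306 CHF × 1.1164 = 996.6050396184 EUR
Net change: 996.6050396184 − 1000 = -3.3949603816 EUR

-3.3950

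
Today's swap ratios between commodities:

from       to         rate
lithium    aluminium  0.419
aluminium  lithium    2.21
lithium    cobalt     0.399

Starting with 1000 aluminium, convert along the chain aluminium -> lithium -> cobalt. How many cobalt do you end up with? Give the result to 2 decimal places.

881.79

1000 aluminium × 2.21 = 2210 lithium
2210 lithium × 0.399 = 881.79 cobalt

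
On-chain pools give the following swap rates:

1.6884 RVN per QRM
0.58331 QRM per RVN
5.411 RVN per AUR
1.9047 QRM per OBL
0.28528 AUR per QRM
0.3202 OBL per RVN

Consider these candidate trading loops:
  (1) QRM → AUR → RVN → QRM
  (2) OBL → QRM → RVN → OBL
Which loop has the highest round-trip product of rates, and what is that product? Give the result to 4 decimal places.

(1) 0.28528 × 5.411 × 0.58331 = 0.90043
(2) 1.9047 × 1.6884 × 0.3202 = 1.02973
Highest is cycle (2) at 1.0297 (>1, arbitrage).

1.0297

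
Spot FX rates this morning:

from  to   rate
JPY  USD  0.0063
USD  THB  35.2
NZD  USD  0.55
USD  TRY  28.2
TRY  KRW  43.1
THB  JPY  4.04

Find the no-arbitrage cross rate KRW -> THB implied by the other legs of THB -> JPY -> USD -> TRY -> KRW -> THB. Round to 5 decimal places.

0.03233

Known legs of the cycle: 4.04 × 0.0063 × 28.2 × 43.1 = 30.93486984
For no arbitrage the full-cycle product must be 1, so the missing rate is 1 / 30.93486984 ≈ 0.0323260.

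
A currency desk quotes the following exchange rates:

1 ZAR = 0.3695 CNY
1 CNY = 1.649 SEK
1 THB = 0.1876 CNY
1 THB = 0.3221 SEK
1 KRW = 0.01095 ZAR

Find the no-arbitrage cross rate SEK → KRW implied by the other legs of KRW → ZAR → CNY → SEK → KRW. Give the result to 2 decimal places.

Known legs of the cycle: 0.01095 × 0.3695 × 1.649 = 0.006671895225
For no arbitrage the full-cycle product must be 1, so the missing rate is 1 / 0.006671895225 ≈ 149.8824.

149.88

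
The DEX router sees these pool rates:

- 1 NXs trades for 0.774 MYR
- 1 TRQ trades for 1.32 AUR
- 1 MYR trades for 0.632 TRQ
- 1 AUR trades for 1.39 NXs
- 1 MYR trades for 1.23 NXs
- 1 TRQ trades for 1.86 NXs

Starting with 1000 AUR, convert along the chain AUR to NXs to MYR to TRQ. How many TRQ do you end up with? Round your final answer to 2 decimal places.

679.94

1000 AUR × 1.39 = 1390 NXs
1390 NXs × 0.774 = 1075.86 MYR
1075.86 MYR × 0.632 = 679.94352 TRQ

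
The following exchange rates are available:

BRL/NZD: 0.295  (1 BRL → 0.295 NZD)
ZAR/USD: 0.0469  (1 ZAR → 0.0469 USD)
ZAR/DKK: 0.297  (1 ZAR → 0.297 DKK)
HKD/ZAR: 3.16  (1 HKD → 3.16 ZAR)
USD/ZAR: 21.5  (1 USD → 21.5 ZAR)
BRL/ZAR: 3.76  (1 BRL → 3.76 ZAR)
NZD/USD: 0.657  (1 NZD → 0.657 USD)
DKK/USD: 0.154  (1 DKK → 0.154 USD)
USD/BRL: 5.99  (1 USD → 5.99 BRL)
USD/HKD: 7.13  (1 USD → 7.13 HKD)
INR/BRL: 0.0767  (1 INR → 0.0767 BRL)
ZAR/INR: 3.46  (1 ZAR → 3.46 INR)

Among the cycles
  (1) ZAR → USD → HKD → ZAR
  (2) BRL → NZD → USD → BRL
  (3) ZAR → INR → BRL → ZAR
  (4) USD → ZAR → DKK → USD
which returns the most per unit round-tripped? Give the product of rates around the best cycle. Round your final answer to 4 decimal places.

1.1610

(1) 0.0469 × 7.13 × 3.16 = 1.05669
(2) 0.295 × 0.657 × 5.99 = 1.16095
(3) 3.46 × 0.0767 × 3.76 = 0.99784
(4) 21.5 × 0.297 × 0.154 = 0.98337
Highest is cycle (2) at 1.1610 (>1, arbitrage).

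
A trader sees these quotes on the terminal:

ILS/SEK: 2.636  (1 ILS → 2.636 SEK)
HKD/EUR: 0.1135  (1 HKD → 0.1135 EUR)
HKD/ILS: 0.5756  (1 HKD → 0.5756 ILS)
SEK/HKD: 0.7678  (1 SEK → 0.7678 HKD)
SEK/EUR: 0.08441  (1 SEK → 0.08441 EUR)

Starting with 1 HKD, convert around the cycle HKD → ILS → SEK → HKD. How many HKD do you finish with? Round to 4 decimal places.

1 HKD × 0.5756 = 0.5756 ILS
0.5756 ILS × 2.636 = 1.5172816 SEK
1.5172816 SEK × 0.7678 = 1.16496881248 HKD

1.1650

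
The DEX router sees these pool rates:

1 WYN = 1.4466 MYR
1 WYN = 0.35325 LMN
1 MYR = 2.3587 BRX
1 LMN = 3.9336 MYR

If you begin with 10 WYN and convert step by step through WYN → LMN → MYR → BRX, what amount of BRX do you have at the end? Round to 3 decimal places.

10 WYN × 0.35325 = 3.5325 LMN
3.5325 LMN × 3.9336 = 13.895442 MYR
13.895442 MYR × 2.3587 = 32.7751790454 BRX

32.775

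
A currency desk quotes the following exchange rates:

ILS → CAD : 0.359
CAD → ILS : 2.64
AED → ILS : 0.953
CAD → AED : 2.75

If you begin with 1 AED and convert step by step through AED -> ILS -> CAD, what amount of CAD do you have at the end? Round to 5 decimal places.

0.34213

1 AED × 0.953 = 0.953 ILS
0.953 ILS × 0.359 = 0.342127 CAD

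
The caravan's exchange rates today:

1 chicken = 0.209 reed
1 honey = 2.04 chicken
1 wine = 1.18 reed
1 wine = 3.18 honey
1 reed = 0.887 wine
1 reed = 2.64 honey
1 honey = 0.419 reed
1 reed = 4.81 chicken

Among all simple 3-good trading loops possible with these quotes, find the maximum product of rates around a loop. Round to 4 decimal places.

reed→wine→honey→reed: 0.887 × 3.18 × 0.419 = 1.18186
reed→honey→chicken→reed: 2.64 × 2.04 × 0.209 = 1.12559
Maximum is reed→wine→honey→reed at 1.1819; arbitrage exists.

1.1819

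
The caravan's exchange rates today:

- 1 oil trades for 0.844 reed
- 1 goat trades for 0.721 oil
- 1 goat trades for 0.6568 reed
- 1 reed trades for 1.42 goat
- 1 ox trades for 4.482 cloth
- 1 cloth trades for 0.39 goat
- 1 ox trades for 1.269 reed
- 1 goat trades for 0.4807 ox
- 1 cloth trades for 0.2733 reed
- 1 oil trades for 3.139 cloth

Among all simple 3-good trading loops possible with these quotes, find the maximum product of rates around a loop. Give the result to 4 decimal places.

oil→cloth→goat→oil: 3.139 × 0.39 × 0.721 = 0.88266
ox→reed→goat→ox: 1.269 × 1.42 × 0.4807 = 0.86621
oil→reed→goat→oil: 0.844 × 1.42 × 0.721 = 0.86410
ox→cloth→goat→ox: 4.482 × 0.39 × 0.4807 = 0.84025
Maximum is oil→cloth→goat→oil at 0.8827; no arbitrage — every cycle loses value.

0.8827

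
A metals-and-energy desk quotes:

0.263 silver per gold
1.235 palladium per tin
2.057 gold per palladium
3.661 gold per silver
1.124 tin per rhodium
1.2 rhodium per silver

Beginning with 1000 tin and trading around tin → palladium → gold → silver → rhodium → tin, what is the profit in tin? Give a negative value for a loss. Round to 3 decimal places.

-98.835

1000 tin × 1.235 = 1235 palladium
1235 palladium × 2.057 = 2540.395 gold
2540.395 gold × 0.263 = 668.123885 silver
668.123885 silver × 1.2 = 801.748662 rhodium
801.748662 rhodium × 1.124 = 901.165496088 tin
Net change: 901.165496088 − 1000 = -98.834503912 tin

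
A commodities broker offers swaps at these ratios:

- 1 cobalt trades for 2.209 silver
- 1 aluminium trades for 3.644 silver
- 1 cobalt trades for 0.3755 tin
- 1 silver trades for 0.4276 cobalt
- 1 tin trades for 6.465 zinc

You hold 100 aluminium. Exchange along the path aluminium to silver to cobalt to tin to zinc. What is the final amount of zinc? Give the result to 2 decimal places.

100 aluminium × 3.644 = 364.4 silver
364.4 silver × 0.4276 = 155.81744 cobalt
155.81744 cobalt × 0.3755 = 58.50944872 tin
58.50944872 tin × 6.465 = 378.2635859748 zinc

378.26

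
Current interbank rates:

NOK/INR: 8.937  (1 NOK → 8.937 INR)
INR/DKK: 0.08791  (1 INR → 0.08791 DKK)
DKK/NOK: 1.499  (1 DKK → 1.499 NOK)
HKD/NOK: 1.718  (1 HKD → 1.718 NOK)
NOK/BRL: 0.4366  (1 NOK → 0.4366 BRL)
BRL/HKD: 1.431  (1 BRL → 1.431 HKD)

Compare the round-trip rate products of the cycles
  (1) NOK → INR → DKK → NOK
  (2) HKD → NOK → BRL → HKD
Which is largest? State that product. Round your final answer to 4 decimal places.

(1) 8.937 × 0.08791 × 1.499 = 1.17769
(2) 1.718 × 0.4366 × 1.431 = 1.07336
Highest is cycle (1) at 1.1777 (>1, arbitrage).

1.1777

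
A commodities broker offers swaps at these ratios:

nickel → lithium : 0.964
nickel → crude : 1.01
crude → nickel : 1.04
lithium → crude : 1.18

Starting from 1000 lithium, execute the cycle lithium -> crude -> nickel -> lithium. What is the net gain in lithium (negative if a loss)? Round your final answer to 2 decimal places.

183.02

1000 lithium × 1.18 = 1180 crude
1180 crude × 1.04 = 1227.2 nickel
1227.2 nickel × 0.964 = 1183.0208 lithium
Net change: 1183.0208 − 1000 = 183.0208 lithium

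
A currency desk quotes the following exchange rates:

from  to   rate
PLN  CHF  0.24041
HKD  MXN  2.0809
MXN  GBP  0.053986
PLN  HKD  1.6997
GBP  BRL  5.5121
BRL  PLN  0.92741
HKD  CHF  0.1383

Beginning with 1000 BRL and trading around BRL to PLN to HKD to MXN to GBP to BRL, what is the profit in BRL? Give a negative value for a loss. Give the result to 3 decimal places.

-23.902

1000 BRL × 0.92741 = 927.41 PLN
927.41 PLN × 1.6997 = 1576.318777 HKD
1576.318777 HKD × 2.0809 = 3280.1617430593 MXN
3280.1617430593 MXN × 0.053986 = 177.0828118607993698 GBP
177.0828118607993698 GBP × 5.5121 = 976.09816725791220627458 BRL
Net change: 976.09816725791220627458 − 1000 = -23.90183274208779372542 BRL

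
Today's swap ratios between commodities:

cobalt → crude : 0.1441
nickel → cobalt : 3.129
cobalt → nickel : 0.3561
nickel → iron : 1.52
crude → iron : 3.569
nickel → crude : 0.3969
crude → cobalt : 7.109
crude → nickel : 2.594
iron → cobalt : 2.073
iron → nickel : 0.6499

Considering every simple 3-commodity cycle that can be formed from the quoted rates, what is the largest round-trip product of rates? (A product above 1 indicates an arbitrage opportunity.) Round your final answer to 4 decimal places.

nickel→cobalt→crude→nickel: 3.129 × 0.1441 × 2.594 = 1.16961
iron→cobalt→nickel→iron: 2.073 × 0.3561 × 1.52 = 1.12206
iron→cobalt→crude→iron: 2.073 × 0.1441 × 3.569 = 1.06613
nickel→crude→cobalt→nickel: 0.3969 × 7.109 × 0.3561 = 1.00476
iron→nickel→crude→iron: 0.6499 × 0.3969 × 3.569 = 0.92061
Maximum is nickel→cobalt→crude→nickel at 1.1696; arbitrage exists.

1.1696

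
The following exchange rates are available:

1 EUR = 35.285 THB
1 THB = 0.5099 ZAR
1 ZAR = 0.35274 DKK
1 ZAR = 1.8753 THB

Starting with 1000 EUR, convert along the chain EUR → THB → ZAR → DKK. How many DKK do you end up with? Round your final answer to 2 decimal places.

6346.44

1000 EUR × 35.285 = 35285 THB
35285 THB × 0.5099 = 17991.8215 ZAR
17991.8215 ZAR × 0.35274 = 6346.43511591 DKK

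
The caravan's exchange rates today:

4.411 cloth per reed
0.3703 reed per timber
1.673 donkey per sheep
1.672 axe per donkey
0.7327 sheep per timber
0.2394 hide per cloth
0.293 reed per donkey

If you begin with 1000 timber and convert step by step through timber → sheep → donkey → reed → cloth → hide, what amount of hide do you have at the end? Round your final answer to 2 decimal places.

1000 timber × 0.7327 = 732.7 sheep
732.7 sheep × 1.673 = 1225.8071 donkey
1225.8071 donkey × 0.293 = 359.1614803 reed
359.1614803 reed × 4.411 = 1584.2612896033 cloth
1584.2612896033 cloth × 0.2394 = 379.27215273103002 hide

379.27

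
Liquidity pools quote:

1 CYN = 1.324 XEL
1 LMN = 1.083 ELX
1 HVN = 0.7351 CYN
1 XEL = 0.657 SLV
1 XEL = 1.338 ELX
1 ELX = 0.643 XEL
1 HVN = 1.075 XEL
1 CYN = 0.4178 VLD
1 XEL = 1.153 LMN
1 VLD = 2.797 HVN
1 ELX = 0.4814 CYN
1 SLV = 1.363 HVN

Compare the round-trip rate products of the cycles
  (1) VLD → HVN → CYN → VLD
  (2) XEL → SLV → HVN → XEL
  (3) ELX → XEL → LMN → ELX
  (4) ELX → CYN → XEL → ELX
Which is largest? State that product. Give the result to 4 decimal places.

0.9627

(1) 2.797 × 0.7351 × 0.4178 = 0.85903
(2) 0.657 × 1.363 × 1.075 = 0.96265
(3) 0.643 × 1.153 × 1.083 = 0.80291
(4) 0.4814 × 1.324 × 1.338 = 0.85281
Highest is cycle (2) at 0.9627 (≤1, no arbitrage).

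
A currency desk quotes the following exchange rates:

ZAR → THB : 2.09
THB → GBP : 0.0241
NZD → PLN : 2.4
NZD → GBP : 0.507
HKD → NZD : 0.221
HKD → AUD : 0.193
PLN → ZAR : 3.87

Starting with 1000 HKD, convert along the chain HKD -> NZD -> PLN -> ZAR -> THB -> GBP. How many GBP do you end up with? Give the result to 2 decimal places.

103.39

1000 HKD × 0.221 = 221 NZD
221 NZD × 2.4 = 530.4 PLN
530.4 PLN × 3.87 = 2052.648 ZAR
2052.648 ZAR × 2.09 = 4290.03432 THB
4290.03432 THB × 0.0241 = 103.389827112 GBP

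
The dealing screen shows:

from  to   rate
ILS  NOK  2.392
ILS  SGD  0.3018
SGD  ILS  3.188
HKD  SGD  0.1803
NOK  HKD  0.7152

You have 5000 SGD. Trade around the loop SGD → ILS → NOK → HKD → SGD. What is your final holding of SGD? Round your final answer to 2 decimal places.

4916.69

5000 SGD × 3.188 = 15940 ILS
15940 ILS × 2.392 = 38128.48 NOK
38128.48 NOK × 0.7152 = 27269.488896 HKD
27269.488896 HKD × 0.1803 = 4916.6888479488 SGD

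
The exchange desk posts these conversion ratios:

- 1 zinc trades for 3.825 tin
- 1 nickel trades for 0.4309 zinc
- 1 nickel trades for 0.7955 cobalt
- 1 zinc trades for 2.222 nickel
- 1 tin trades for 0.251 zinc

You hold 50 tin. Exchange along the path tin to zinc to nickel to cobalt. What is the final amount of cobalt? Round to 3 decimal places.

50 tin × 0.251 = 12.55 zinc
12.55 zinc × 2.222 = 27.8861 nickel
27.8861 nickel × 0.7955 = 22.18339255 cobalt

22.183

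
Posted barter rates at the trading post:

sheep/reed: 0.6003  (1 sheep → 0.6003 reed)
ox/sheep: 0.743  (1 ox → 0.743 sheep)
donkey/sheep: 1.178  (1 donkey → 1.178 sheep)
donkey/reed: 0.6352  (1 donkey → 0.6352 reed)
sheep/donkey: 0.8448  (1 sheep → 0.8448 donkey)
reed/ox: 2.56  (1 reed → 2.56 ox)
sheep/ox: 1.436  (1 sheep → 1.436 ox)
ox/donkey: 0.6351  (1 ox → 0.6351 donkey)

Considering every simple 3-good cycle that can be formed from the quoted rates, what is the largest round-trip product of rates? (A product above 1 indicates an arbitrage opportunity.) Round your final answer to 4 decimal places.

sheep→reed→ox→sheep: 0.6003 × 2.56 × 0.743 = 1.14182
donkey→sheep→ox→donkey: 1.178 × 1.436 × 0.6351 = 1.07434
donkey→reed→ox→donkey: 0.6352 × 2.56 × 0.6351 = 1.03274
Maximum is sheep→reed→ox→sheep at 1.1418; arbitrage exists.

1.1418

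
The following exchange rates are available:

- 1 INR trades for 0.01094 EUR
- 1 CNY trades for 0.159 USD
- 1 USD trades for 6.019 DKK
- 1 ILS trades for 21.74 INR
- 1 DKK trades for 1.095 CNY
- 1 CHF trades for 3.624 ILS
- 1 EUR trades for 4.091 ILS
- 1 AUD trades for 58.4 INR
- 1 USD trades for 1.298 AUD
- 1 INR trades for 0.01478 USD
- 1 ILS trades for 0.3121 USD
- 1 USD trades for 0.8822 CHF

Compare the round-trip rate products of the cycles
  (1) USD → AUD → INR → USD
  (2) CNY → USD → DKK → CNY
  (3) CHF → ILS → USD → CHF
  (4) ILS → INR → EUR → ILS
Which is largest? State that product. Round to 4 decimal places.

(1) 1.298 × 58.4 × 0.01478 = 1.12037
(2) 0.159 × 6.019 × 1.095 = 1.04794
(3) 3.624 × 0.3121 × 0.8822 = 0.99781
(4) 21.74 × 0.01094 × 4.091 = 0.97299
Highest is cycle (1) at 1.1204 (>1, arbitrage).

1.1204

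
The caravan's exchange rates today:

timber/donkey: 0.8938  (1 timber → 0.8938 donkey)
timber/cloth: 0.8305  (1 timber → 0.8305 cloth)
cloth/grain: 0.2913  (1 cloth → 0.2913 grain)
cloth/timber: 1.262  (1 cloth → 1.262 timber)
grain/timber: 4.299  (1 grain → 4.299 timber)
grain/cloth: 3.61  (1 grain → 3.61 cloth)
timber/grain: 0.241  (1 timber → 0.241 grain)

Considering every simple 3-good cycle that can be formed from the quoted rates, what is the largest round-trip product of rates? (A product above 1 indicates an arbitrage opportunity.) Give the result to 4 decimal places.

1.0980

cloth→timber→grain→cloth: 1.262 × 0.241 × 3.61 = 1.09795
cloth→grain→timber→cloth: 0.2913 × 4.299 × 0.8305 = 1.04003
Maximum is cloth→timber→grain→cloth at 1.0980; arbitrage exists.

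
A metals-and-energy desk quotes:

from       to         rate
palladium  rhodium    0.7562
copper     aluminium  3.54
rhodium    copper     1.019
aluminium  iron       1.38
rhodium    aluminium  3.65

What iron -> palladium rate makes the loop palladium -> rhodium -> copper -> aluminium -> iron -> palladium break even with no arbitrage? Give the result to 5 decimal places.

0.26565

Known legs of the cycle: 0.7562 × 1.019 × 3.54 × 1.38 = 3.76437781656
For no arbitrage the full-cycle product must be 1, so the missing rate is 1 / 3.76437781656 ≈ 0.2656481.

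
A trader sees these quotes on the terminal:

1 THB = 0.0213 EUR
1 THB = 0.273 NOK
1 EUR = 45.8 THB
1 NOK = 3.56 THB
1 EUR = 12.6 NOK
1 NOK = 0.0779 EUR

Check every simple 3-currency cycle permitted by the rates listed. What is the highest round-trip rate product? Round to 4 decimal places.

0.9740

EUR→THB→NOK→EUR: 45.8 × 0.273 × 0.0779 = 0.97401
EUR→NOK→THB→EUR: 12.6 × 3.56 × 0.0213 = 0.95543
Maximum is EUR→THB→NOK→EUR at 0.9740; no arbitrage — every cycle loses value.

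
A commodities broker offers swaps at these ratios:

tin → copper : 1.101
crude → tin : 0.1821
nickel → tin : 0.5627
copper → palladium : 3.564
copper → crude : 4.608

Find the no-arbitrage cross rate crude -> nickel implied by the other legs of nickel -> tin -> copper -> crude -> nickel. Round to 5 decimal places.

Known legs of the cycle: 0.5627 × 1.101 × 4.608 = 2.8548066816
For no arbitrage the full-cycle product must be 1, so the missing rate is 1 / 2.8548066816 ≈ 0.3502864.

0.35029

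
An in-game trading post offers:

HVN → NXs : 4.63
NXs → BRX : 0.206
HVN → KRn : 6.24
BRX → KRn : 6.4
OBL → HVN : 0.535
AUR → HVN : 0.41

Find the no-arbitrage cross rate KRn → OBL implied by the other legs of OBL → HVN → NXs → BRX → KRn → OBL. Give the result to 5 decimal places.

0.30621

Known legs of the cycle: 0.535 × 4.63 × 0.206 × 6.4 = 3.26574272
For no arbitrage the full-cycle product must be 1, so the missing rate is 1 / 3.26574272 ≈ 0.3062091.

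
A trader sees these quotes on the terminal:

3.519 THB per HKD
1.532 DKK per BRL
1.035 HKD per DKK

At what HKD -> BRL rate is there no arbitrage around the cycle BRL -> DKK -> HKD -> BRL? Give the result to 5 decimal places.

0.63067

Known legs of the cycle: 1.532 × 1.035 = 1.58562
For no arbitrage the full-cycle product must be 1, so the missing rate is 1 / 1.58562 ≈ 0.6306681.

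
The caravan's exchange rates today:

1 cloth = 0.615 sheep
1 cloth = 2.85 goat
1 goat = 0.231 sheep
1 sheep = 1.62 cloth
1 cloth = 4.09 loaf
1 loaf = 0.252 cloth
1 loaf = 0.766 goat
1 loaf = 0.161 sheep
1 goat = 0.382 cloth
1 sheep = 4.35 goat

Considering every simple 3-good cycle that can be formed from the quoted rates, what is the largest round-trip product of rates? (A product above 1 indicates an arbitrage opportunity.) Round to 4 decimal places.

1.1968

cloth→loaf→goat→cloth: 4.09 × 0.766 × 0.382 = 1.19678
cloth→loaf→sheep→cloth: 4.09 × 0.161 × 1.62 = 1.06675
cloth→goat→sheep→cloth: 2.85 × 0.231 × 1.62 = 1.06653
cloth→sheep→goat→cloth: 0.615 × 4.35 × 0.382 = 1.02195
Maximum is cloth→loaf→goat→cloth at 1.1968; arbitrage exists.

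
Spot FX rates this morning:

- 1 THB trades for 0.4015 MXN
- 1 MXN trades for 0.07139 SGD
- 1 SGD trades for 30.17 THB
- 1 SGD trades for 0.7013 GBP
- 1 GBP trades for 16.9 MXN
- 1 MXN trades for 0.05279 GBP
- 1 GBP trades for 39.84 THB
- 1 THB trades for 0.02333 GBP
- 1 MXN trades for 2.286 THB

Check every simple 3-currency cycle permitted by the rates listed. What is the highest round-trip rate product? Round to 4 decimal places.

MXN→THB→GBP→MXN: 2.286 × 0.02333 × 16.9 = 0.90132
SGD→THB→MXN→SGD: 30.17 × 0.4015 × 0.07139 = 0.86477
SGD→GBP→MXN→SGD: 0.7013 × 16.9 × 0.07139 = 0.84611
MXN→GBP→THB→MXN: 0.05279 × 39.84 × 0.4015 = 0.84442
Maximum is MXN→THB→GBP→MXN at 0.9013; no arbitrage — every cycle loses value.

0.9013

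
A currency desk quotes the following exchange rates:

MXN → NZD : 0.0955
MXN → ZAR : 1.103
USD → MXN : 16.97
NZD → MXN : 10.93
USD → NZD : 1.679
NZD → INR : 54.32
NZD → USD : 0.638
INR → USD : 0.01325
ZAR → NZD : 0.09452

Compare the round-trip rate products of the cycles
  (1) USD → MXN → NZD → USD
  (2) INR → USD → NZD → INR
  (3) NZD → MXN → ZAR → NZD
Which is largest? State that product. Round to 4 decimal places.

1.2084

(1) 16.97 × 0.0955 × 0.638 = 1.03397
(2) 0.01325 × 1.679 × 54.32 = 1.20844
(3) 10.93 × 1.103 × 0.09452 = 1.13951
Highest is cycle (2) at 1.2084 (>1, arbitrage).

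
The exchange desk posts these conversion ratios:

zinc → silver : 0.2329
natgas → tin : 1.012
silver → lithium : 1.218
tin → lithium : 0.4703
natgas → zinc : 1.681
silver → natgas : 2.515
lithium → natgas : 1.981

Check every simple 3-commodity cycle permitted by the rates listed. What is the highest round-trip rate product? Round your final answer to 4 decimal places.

0.9846

natgas→zinc→silver→natgas: 1.681 × 0.2329 × 2.515 = 0.98463
natgas→tin→lithium→natgas: 1.012 × 0.4703 × 1.981 = 0.94284
Maximum is natgas→zinc→silver→natgas at 0.9846; no arbitrage — every cycle loses value.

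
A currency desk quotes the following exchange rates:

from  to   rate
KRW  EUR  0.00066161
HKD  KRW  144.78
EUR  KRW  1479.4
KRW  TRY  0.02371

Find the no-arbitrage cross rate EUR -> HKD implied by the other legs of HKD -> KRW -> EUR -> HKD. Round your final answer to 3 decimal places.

Known legs of the cycle: 144.78 × 0.00066161 = 0.0957878958
For no arbitrage the full-cycle product must be 1, so the missing rate is 1 / 0.0957878958 ≈ 10.43973.

10.440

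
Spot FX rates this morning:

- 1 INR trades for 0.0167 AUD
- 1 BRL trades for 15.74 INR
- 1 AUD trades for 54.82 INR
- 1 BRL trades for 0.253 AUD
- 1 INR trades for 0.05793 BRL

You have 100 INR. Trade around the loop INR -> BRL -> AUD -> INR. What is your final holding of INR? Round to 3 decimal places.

80.346

100 INR × 0.05793 = 5.793 BRL
5.793 BRL × 0.253 = 1.465629 AUD
1.465629 AUD × 54.82 = 80.34578178 INR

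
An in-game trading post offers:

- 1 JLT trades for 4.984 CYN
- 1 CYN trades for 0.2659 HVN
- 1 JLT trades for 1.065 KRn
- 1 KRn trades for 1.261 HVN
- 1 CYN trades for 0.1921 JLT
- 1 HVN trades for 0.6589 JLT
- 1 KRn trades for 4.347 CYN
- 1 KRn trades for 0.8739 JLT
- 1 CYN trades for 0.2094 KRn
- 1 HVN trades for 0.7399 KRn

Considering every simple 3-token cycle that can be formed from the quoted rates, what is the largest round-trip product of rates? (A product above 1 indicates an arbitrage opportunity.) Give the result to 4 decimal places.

0.9120

JLT→CYN→KRn→JLT: 4.984 × 0.2094 × 0.8739 = 0.91205
JLT→KRn→CYN→JLT: 1.065 × 4.347 × 0.1921 = 0.88934
HVN→JLT→KRn→HVN: 0.6589 × 1.065 × 1.261 = 0.88488
HVN→JLT→CYN→HVN: 0.6589 × 4.984 × 0.2659 = 0.87320
HVN→KRn→CYN→HVN: 0.7399 × 4.347 × 0.2659 = 0.85523
Maximum is JLT→CYN→KRn→JLT at 0.9120; no arbitrage — every cycle loses value.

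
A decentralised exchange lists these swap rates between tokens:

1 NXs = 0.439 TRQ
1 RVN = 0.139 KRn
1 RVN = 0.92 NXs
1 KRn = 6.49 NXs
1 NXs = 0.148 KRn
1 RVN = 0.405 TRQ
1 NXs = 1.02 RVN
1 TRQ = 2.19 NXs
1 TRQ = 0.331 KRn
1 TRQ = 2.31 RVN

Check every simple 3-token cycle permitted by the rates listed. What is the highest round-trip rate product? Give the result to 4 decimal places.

KRn→NXs→TRQ→KRn: 6.49 × 0.439 × 0.331 = 0.94306
RVN→NXs→TRQ→RVN: 0.92 × 0.439 × 2.31 = 0.93296
RVN→KRn→NXs→RVN: 0.139 × 6.49 × 1.02 = 0.92015
RVN→TRQ→NXs→RVN: 0.405 × 2.19 × 1.02 = 0.90469
Maximum is KRn→NXs→TRQ→KRn at 0.9431; no arbitrage — every cycle loses value.

0.9431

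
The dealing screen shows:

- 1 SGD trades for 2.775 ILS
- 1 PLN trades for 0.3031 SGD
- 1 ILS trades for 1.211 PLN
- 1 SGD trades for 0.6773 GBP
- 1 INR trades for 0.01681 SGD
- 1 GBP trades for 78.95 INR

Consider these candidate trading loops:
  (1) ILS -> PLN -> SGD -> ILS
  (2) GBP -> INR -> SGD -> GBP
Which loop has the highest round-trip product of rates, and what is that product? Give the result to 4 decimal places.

1.0186

(1) 1.211 × 0.3031 × 2.775 = 1.01858
(2) 78.95 × 0.01681 × 0.6773 = 0.89888
Highest is cycle (1) at 1.0186 (>1, arbitrage).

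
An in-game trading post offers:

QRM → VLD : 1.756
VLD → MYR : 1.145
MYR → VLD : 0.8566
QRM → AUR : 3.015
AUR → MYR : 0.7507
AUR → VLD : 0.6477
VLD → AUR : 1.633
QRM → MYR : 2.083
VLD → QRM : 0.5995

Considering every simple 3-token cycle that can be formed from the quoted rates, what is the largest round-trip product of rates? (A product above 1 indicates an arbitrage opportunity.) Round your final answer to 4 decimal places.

VLD→QRM→AUR→VLD: 0.5995 × 3.015 × 0.6477 = 1.17071
VLD→QRM→MYR→VLD: 0.5995 × 2.083 × 0.8566 = 1.06969
VLD→AUR→MYR→VLD: 1.633 × 0.7507 × 0.8566 = 1.05010
Maximum is VLD→QRM→AUR→VLD at 1.1707; arbitrage exists.

1.1707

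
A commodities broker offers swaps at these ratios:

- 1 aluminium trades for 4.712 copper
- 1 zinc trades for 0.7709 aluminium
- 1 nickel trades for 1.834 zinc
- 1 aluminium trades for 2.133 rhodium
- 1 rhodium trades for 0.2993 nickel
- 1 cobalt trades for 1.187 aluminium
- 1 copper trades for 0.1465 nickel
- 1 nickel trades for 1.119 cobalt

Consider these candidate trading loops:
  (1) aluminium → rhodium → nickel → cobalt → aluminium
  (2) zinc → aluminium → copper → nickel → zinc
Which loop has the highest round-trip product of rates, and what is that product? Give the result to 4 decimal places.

(1) 2.133 × 0.2993 × 1.119 × 1.187 = 0.84797
(2) 0.7709 × 4.712 × 0.1465 × 1.834 = 0.97598
Highest is cycle (2) at 0.9760 (≤1, no arbitrage).

0.9760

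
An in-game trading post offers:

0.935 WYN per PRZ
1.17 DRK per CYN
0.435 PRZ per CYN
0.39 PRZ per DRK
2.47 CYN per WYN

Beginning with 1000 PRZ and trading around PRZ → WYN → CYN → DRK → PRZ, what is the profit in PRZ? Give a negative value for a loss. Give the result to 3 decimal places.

53.802

1000 PRZ × 0.935 = 935 WYN
935 WYN × 2.47 = 2309.45 CYN
2309.45 CYN × 1.17 = 2702.0565 DRK
2702.0565 DRK × 0.39 = 1053.802035 PRZ
Net change: 1053.802035 − 1000 = 53.802035 PRZ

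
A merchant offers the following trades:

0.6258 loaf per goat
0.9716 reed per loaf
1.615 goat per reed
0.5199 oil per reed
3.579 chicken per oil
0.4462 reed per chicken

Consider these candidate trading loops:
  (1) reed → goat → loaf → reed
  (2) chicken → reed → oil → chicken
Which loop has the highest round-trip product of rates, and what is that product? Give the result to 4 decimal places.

0.9820

(1) 1.615 × 0.6258 × 0.9716 = 0.98196
(2) 0.4462 × 0.5199 × 3.579 = 0.83025
Highest is cycle (1) at 0.9820 (≤1, no arbitrage).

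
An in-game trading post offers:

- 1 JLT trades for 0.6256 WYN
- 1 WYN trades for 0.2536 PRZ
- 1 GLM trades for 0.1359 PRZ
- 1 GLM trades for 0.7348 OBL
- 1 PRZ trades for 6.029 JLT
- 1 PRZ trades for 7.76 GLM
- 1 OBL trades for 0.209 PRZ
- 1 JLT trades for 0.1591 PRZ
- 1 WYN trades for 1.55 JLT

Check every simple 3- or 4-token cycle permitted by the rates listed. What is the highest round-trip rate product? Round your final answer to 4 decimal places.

OBL→PRZ→GLM→OBL: 0.209 × 7.76 × 0.7348 = 1.19173
JLT→WYN→PRZ→JLT: 0.6256 × 0.2536 × 6.029 = 0.95651
Maximum is OBL→PRZ→GLM→OBL at 1.1917; arbitrage exists.

1.1917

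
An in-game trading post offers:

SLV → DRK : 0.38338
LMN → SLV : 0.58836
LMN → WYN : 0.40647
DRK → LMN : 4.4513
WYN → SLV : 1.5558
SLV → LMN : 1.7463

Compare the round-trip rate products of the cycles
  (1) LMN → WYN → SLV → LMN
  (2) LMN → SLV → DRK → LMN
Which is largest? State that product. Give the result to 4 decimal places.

(1) 0.40647 × 1.5558 × 1.7463 = 1.10434
(2) 0.58836 × 0.38338 × 4.4513 = 1.00406
Highest is cycle (1) at 1.1043 (>1, arbitrage).

1.1043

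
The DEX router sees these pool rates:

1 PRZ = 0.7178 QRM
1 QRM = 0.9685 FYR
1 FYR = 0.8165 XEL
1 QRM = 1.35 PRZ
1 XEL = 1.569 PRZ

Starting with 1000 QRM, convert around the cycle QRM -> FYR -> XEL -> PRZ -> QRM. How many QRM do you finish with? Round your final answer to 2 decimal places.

890.60

1000 QRM × 0.9685 = 968.5 FYR
968.5 FYR × 0.8165 = 790.78025 XEL
790.78025 XEL × 1.569 = 1240.73421225 PRZ
1240.73421225 PRZ × 0.7178 = 890.59901755305 QRM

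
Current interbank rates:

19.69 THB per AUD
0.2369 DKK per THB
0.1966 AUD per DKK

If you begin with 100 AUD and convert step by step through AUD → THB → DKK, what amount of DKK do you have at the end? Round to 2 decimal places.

466.46

100 AUD × 19.69 = 1969 THB
1969 THB × 0.2369 = 466.4561 DKK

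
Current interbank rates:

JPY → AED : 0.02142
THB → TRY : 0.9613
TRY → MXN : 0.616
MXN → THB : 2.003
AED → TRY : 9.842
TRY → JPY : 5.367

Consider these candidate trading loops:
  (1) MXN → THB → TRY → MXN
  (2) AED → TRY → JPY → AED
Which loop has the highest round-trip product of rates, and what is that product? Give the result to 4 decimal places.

1.1861

(1) 2.003 × 0.9613 × 0.616 = 1.18610
(2) 9.842 × 5.367 × 0.02142 = 1.13145
Highest is cycle (1) at 1.1861 (>1, arbitrage).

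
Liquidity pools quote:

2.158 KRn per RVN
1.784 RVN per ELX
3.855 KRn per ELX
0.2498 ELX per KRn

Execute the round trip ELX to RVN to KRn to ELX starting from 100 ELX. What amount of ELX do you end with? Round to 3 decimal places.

96.170

100 ELX × 1.784 = 178.4 RVN
178.4 RVN × 2.158 = 384.9872 KRn
384.9872 KRn × 0.2498 = 96.16980256 ELX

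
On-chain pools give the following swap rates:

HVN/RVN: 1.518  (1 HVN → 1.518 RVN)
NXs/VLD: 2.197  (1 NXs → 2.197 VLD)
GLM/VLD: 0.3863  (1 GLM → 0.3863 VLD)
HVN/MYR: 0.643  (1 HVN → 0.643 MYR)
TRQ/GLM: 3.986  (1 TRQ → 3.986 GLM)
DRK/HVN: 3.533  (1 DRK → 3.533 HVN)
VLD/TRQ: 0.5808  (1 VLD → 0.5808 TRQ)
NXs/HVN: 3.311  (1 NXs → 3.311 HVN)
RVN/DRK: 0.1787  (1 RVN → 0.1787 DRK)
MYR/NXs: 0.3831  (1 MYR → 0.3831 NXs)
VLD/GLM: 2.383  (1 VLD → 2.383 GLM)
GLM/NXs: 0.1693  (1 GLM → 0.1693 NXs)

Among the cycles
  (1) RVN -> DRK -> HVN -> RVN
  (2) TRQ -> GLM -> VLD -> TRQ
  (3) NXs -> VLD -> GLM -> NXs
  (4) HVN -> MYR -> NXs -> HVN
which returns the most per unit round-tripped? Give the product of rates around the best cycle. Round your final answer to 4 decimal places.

(1) 0.1787 × 3.533 × 1.518 = 0.95838
(2) 3.986 × 0.3863 × 0.5808 = 0.89431
(3) 2.197 × 2.383 × 0.1693 = 0.88636
(4) 0.643 × 0.3831 × 3.311 = 0.81561
Highest is cycle (1) at 0.9584 (≤1, no arbitrage).

0.9584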